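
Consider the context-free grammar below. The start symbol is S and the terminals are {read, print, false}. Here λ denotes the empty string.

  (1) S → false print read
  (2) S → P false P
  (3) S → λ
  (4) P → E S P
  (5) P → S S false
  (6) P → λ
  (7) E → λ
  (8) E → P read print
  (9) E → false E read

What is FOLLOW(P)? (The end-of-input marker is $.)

{$, false, read}

FIRST(S) = {λ, false, read}  (via P false P)
FIRST(P) = {λ, false, read}  (via E S P, S S false)
FIRST(E) = {λ, false, read}  (via P read print)
FOLLOW(S) includes $ since S is the start symbol.
FOLLOW(S): in P→E S P, S is followed by P with FIRST {λ, false, read}; in P→E S P, the suffix after S is nullable, so FOLLOW(S) ⊇ FOLLOW(P) = {$, false, read}; in P→S S false (occurrence 1), S is followed by S false with FIRST {false, read}; in P→S S false (occurrence 2), S is followed by false with FIRST {false}. Thus FOLLOW(S) = {$, false, read}.
FOLLOW(P): in S→P false P (occurrence 1), P is followed by false P with FIRST {false}; in S→P false P (occurrence 2), the suffix after P is empty, so FOLLOW(P) ⊇ FOLLOW(S) = {$, false, read}; in P→E S P, the suffix after P is empty (adds nothing new); in E→P read print, P is followed by read print with FIRST {read}. Thus FOLLOW(P) = {$, false, read}.
FOLLOW(E): in P→E S P, E is followed by S P with FIRST {λ, false, read}; in P→E S P, the suffix after E is nullable, so FOLLOW(E) ⊇ FOLLOW(P) = {$, false, read}; in E→false E read, E is followed by read with FIRST {read}. Thus FOLLOW(E) = {$, false, read}.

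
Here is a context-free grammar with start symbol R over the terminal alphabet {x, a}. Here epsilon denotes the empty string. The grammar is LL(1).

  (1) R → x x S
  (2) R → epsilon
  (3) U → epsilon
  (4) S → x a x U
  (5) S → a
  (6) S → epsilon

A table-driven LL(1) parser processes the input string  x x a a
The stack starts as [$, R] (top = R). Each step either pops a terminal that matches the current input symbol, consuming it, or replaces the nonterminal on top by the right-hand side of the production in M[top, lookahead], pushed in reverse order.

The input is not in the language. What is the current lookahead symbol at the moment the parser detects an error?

a

     Stack    Input      Action
  1  $ R      x x a a $  expand R → x x S
  2  $ S x x  x x a a $  match x
  3  $ S x    x a a $    match x
  4  $ S      a a $      expand S → a
  5  $ a      a a $      match a
  6  $        a $        error: stack empty but input remains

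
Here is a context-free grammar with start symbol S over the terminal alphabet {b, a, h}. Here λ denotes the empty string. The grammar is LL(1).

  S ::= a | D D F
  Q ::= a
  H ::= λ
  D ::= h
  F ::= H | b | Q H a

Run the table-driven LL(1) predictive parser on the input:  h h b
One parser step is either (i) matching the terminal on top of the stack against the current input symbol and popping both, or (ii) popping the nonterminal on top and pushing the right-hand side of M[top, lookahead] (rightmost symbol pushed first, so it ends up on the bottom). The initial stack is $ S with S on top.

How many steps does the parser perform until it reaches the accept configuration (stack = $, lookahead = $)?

7

step 1: stack=$ S  input=h h b $  — expand S ::= D D F
step 2: stack=$ F D D  input=h h b $  — expand D ::= h
step 3: stack=$ F D h  input=h h b $  — match h
step 4: stack=$ F D  input=h b $  — expand D ::= h
step 5: stack=$ F h  input=h b $  — match h
step 6: stack=$ F  input=b $  — expand F ::= b
step 7: stack=$ b  input=b $  — match b
Accept reached after 7 steps.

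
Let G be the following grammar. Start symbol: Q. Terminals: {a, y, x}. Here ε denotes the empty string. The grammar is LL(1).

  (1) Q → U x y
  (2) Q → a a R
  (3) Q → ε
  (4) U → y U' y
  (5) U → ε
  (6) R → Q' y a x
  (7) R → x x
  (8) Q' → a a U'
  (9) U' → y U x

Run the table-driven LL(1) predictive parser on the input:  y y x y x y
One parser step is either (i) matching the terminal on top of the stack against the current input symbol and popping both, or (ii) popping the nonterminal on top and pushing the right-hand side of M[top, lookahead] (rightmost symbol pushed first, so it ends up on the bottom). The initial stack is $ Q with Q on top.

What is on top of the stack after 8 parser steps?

x

step 1: stack=$ Q  input=y y x y x y $  — expand Q → U x y
step 2: stack=$ y x U  input=y y x y x y $  — expand U → y U' y
step 3: stack=$ y x y U' y  input=y y x y x y $  — match y
step 4: stack=$ y x y U'  input=y x y x y $  — expand U' → y U x
step 5: stack=$ y x y x U y  input=y x y x y $  — match y
step 6: stack=$ y x y x U  input=x y x y $  — expand U → ε
step 7: stack=$ y x y x  input=x y x y $  — match x
step 8: stack=$ y x y  input=y x y $  — match y
Stack after step 8: $ y x (top = x).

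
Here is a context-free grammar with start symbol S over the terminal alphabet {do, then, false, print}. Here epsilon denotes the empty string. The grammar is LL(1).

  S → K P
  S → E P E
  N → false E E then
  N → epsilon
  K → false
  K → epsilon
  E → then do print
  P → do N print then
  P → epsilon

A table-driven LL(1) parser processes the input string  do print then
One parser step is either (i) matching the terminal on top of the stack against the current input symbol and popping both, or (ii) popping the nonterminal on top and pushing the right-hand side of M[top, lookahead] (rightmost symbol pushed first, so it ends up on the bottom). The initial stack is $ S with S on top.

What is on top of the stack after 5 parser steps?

step 1: stack=$ S  input=do print then $  — expand S → K P
step 2: stack=$ P K  input=do print then $  — expand K → epsilon
step 3: stack=$ P  input=do print then $  — expand P → do N print then
step 4: stack=$ then print N do  input=do print then $  — match do
step 5: stack=$ then print N  input=print then $  — expand N → epsilon
Stack after step 5: $ then print (top = print).

print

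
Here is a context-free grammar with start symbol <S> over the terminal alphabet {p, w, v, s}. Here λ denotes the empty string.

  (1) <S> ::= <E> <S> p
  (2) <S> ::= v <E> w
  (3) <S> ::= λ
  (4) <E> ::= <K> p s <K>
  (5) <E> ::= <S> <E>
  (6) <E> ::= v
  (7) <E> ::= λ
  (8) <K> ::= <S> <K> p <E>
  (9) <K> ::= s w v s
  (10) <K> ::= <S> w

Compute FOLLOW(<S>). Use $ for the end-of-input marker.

FIRST(<S>): from <S>::=<E> <S> p we get {p, s, v, w}; from <S>::=v <E> w we get {v}; from <S>::=λ we get {λ}. So FIRST(<S>) = {λ, p, s, v, w}.
FIRST(<K>): from <K>::=<S> <K> p <E> we get {p, s, v, w}; from <K>::=s w v s we get {s}; from <K>::=<S> w we get {p, s, v, w}. So FIRST(<K>) = {p, s, v, w}.
FIRST(<E>): from <E>::=<K> p s <K> we get {p, s, v, w}; from <E>::=<S> <E> we get {λ, p, s, v, w}; from <E>::=v we get {v}; from <E>::=λ we get {λ}. So FIRST(<E>) = {λ, p, s, v, w}.
FOLLOW(<S>) includes $ since <S> is the start symbol.
FOLLOW(<S>): in <S>::=<E> <S> p, <S> is followed by p with FIRST {p}; in <E>::=<S> <E>, <S> is followed by <E> with FIRST {λ, p, s, v, w}; in <E>::=<S> <E>, the suffix after <S> is nullable, so FOLLOW(<S>) ⊇ FOLLOW(<E>) = {p, s, v, w}; in <K>::=<S> <K> p <E>, <S> is followed by <K> p <E> with FIRST {p, s, v, w}; in <K>::=<S> w, <S> is followed by w with FIRST {w}. Thus FOLLOW(<S>) = {$, p, s, v, w}.
FOLLOW(<E>): in <S>::=<E> <S> p, <E> is followed by <S> p with FIRST {p, s, v, w}; in <S>::=v <E> w, <E> is followed by w with FIRST {w}; in <E>::=<S> <E>, the suffix after <E> is empty (adds nothing new); in <K>::=<S> <K> p <E>, the suffix after <E> is empty, so FOLLOW(<E>) ⊇ FOLLOW(<K>) = {p, s, v, w}. Thus FOLLOW(<E>) = {p, s, v, w}.
FOLLOW(<K>): in <E>::=<K> p s <K> (occurrence 1), <K> is followed by p s <K> with FIRST {p}; in <E>::=<K> p s <K> (occurrence 2), the suffix after <K> is empty, so FOLLOW(<K>) ⊇ FOLLOW(<E>) = {p, s, v, w}; in <K>::=<S> <K> p <E>, <K> is followed by p <E> with FIRST {p}. Thus FOLLOW(<K>) = {p, s, v, w}.

{$, p, s, v, w}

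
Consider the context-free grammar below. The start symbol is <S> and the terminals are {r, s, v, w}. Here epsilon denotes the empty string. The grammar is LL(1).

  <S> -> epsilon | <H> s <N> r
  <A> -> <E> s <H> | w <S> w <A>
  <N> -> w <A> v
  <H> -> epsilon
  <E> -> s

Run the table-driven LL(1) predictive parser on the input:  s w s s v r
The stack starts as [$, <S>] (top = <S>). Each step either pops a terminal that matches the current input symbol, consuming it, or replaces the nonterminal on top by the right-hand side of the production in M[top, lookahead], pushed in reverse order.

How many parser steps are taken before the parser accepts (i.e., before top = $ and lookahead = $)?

      Stack            Input          Action
   1  $ <S>            s w s s v r $  expand <S> -> <H> s <N> r
   2  $ r <N> s <H>    s w s s v r $  expand <H> -> epsilon
   3  $ r <N> s        s w s s v r $  match s
   4  $ r <N>          w s s v r $    expand <N> -> w <A> v
   5  $ r v <A> w      w s s v r $    match w
   6  $ r v <A>        s s v r $      expand <A> -> <E> s <H>
   7  $ r v <H> s <E>  s s v r $      expand <E> -> s
   8  $ r v <H> s s    s s v r $      match s
   9  $ r v <H> s      s v r $        match s
  10  $ r v <H>        v r $          expand <H> -> epsilon
  11  $ r v            v r $          match v
  12  $ r              r $            match r
Accept reached after 12 steps.

12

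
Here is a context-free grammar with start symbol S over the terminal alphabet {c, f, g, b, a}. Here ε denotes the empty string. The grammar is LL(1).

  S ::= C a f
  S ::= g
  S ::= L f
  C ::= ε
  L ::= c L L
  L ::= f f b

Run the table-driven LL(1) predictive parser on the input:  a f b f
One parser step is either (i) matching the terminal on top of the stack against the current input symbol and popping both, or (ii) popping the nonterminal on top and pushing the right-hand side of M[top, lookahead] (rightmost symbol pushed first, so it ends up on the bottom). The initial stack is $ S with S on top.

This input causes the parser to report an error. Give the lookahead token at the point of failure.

step 1: stack=$ S  input=a f b f $  — expand S ::= C a f
step 2: stack=$ f a C  input=a f b f $  — expand C ::= ε
step 3: stack=$ f a  input=a f b f $  — match a
step 4: stack=$ f  input=f b f $  — match f
step 5: stack=$  input=b f $  — error: stack empty but input remains

b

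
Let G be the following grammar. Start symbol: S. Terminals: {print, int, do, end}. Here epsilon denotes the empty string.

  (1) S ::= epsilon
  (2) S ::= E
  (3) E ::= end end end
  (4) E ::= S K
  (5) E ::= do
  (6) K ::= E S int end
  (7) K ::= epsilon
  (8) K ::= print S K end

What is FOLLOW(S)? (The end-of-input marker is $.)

{$, do, end, int, print}

FIRST(S): from S::=epsilon we get {epsilon}; from S::=E we get {epsilon, do, end, int, print}. So FIRST(S) = {epsilon, do, end, int, print}.
FIRST(E): from E::=end end end we get {end}; from E::=S K we get {epsilon, do, end, int, print}; from E::=do we get {do}. So FIRST(E) = {epsilon, do, end, int, print}.
FIRST(K): from K::=E S int end we get {do, end, int, print}; from K::=epsilon we get {epsilon}; from K::=print S K end we get {print}. So FIRST(K) = {epsilon, do, end, int, print}.
FOLLOW(S) includes $ since S is the start symbol.
FOLLOW(S): in E::=S K, S is followed by K with FIRST {epsilon, do, end, int, print}; in E::=S K, the suffix after S is nullable, so FOLLOW(S) ⊇ FOLLOW(E) = {$, do, end, int, print}; in K::=E S int end, S is followed by int end with FIRST {int}; in K::=print S K end, S is followed by K end with FIRST {do, end, int, print}. Thus FOLLOW(S) = {$, do, end, int, print}.
FOLLOW(E): in S::=E, the suffix after E is empty, so FOLLOW(E) ⊇ FOLLOW(S) = {$, do, end, int, print}; in K::=E S int end, E is followed by S int end with FIRST {do, end, int, print}. Thus FOLLOW(E) = {$, do, end, int, print}.
FOLLOW(K): in E::=S K, the suffix after K is empty, so FOLLOW(K) ⊇ FOLLOW(E) = {$, do, end, int, print}; in K::=print S K end, K is followed by end with FIRST {end}. Thus FOLLOW(K) = {$, do, end, int, print}.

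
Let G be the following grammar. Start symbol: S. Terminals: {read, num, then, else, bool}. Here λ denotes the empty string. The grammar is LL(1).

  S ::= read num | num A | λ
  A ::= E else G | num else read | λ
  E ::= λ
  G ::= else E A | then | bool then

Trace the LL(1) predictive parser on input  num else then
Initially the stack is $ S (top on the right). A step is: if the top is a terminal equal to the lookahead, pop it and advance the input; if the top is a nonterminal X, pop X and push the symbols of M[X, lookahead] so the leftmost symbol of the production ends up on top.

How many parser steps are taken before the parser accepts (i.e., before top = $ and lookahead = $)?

step 1: stack=$ S  input=num else then $  — expand S ::= num A
step 2: stack=$ A num  input=num else then $  — match num
step 3: stack=$ A  input=else then $  — expand A ::= E else G
step 4: stack=$ G else E  input=else then $  — expand E ::= λ
step 5: stack=$ G else  input=else then $  — match else
step 6: stack=$ G  input=then $  — expand G ::= then
step 7: stack=$ then  input=then $  — match then
Accept reached after 7 steps.

7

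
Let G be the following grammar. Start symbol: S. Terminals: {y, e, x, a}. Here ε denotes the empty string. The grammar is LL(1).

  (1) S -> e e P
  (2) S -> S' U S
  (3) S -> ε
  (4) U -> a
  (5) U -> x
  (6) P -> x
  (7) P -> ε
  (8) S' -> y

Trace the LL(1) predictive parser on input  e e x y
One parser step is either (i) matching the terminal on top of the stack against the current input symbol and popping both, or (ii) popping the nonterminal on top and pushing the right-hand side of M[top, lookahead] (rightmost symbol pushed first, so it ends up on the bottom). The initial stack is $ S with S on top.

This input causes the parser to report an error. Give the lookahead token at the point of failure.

step 1: stack=$ S  input=e e x y $  — expand S -> e e P
step 2: stack=$ P e e  input=e e x y $  — match e
step 3: stack=$ P e  input=e x y $  — match e
step 4: stack=$ P  input=x y $  — expand P -> x
step 5: stack=$ x  input=x y $  — match x
step 6: stack=$  input=y $  — error: stack empty but input remains

y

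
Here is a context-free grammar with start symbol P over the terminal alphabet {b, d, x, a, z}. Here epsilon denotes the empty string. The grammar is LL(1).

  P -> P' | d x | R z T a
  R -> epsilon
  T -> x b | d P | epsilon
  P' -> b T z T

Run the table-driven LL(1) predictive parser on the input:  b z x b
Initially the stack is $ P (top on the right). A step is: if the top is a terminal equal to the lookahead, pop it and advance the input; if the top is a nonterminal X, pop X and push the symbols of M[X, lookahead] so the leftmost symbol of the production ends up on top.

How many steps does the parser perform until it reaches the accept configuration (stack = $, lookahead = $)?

step 1: stack=$ P  input=b z x b $  — expand P -> P'
step 2: stack=$ P'  input=b z x b $  — expand P' -> b T z T
step 3: stack=$ T z T b  input=b z x b $  — match b
step 4: stack=$ T z T  input=z x b $  — expand T -> epsilon
step 5: stack=$ T z  input=z x b $  — match z
step 6: stack=$ T  input=x b $  — expand T -> x b
step 7: stack=$ b x  input=x b $  — match x
step 8: stack=$ b  input=b $  — match b
Accept reached after 8 steps.

8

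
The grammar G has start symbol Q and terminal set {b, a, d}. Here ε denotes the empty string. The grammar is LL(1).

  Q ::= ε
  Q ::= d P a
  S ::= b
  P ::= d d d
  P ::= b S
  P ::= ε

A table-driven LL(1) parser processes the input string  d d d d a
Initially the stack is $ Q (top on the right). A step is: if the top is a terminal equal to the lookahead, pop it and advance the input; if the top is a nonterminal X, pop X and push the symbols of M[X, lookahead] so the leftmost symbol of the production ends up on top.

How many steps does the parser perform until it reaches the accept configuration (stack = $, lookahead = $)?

step 1: stack=$ Q  input=d d d d a $  — expand Q ::= d P a
step 2: stack=$ a P d  input=d d d d a $  — match d
step 3: stack=$ a P  input=d d d a $  — expand P ::= d d d
step 4: stack=$ a d d d  input=d d d a $  — match d
step 5: stack=$ a d d  input=d d a $  — match d
step 6: stack=$ a d  input=d a $  — match d
step 7: stack=$ a  input=a $  — match a
Accept reached after 7 steps.

7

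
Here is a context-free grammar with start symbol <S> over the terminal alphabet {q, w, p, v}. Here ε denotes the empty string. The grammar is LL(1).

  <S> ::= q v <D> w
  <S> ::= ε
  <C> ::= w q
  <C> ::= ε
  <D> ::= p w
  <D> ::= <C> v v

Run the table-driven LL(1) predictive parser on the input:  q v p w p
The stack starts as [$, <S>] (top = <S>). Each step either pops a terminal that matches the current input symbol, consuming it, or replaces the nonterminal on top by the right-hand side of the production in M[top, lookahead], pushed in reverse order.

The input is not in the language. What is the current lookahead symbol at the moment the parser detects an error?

step 1: stack=$ <S>  input=q v p w p $  — expand <S> ::= q v <D> w
step 2: stack=$ w <D> v q  input=q v p w p $  — match q
step 3: stack=$ w <D> v  input=v p w p $  — match v
step 4: stack=$ w <D>  input=p w p $  — expand <D> ::= p w
step 5: stack=$ w w p  input=p w p $  — match p
step 6: stack=$ w w  input=w p $  — match w
step 7: stack=$ w  input=p $  — error: top is terminal w but lookahead is p

p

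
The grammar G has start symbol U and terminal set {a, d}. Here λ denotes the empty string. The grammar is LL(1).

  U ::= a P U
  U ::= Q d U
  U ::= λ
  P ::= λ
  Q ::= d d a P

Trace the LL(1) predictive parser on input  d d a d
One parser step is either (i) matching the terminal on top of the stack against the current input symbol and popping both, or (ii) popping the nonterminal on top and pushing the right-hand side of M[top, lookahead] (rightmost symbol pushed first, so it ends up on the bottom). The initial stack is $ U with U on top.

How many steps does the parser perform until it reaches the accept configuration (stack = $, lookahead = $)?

8

     Stack          Input      Action
  1  $ U            d d a d $  expand U ::= Q d U
  2  $ U d Q        d d a d $  expand Q ::= d d a P
  3  $ U d P a d d  d d a d $  match d
  4  $ U d P a d    d a d $    match d
  5  $ U d P a      a d $      match a
  6  $ U d P        d $        expand P ::= λ
  7  $ U d          d $        match d
  8  $ U            $          expand U ::= λ
Accept reached after 8 steps.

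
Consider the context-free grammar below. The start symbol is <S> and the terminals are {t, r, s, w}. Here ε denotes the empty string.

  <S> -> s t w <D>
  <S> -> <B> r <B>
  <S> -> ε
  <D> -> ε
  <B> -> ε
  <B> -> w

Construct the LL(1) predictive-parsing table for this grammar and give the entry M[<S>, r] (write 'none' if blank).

FIRST(<D>) = {ε}
FIRST(<B>) = {ε, w}
FIRST(<S>) = {ε, r, s, w}  (via <B> r <B>)
FOLLOW(<S>) includes $ since <S> is the start symbol.
FOLLOW(<S>): <S> appears on no right-hand side. Thus FOLLOW(<S>) = {$}.
For <S> -> s t w <D>: FIRST(s t w <D>) = {s}, so it goes in M[<S>, t] for t ∈ {s}.
For <S> -> <B> r <B>: FIRST(<B> r <B>) = {r, w}, so it goes in M[<S>, t] for t ∈ {r, w}.
For <S> -> ε: FIRST(ε) = {ε}, so it goes in M[<S>, t] for t ∈ {}; since ε ∈ FIRST, also for every t ∈ FOLLOW(<S>) = {$}.

<S> -> <B> r <B>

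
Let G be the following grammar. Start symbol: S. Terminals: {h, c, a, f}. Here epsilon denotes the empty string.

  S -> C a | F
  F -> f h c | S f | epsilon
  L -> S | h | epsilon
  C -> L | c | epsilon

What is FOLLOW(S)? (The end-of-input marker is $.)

{$, a, f}

FIRST(S) = {epsilon, a, c, f, h}  (via C a, F)
FIRST(F) = {epsilon, a, c, f, h}  (via S f)
FIRST(L) = {epsilon, a, c, f, h}  (via S)
FIRST(C) = {epsilon, a, c, f, h}  (via L)
FOLLOW(S) includes $ since S is the start symbol.
FOLLOW(C): in S->C a, C is followed by a with FIRST {a}. Thus FOLLOW(C) = {a}.
FOLLOW(L): in C->L, the suffix after L is empty, so FOLLOW(L) ⊇ FOLLOW(C) = {a}. Thus FOLLOW(L) = {a}.
FOLLOW(S): in F->S f, S is followed by f with FIRST {f}; in L->S, the suffix after S is empty, so FOLLOW(S) ⊇ FOLLOW(L) = {a}. Thus FOLLOW(S) = {$, a, f}.
FOLLOW(F): in S->F, the suffix after F is empty, so FOLLOW(F) ⊇ FOLLOW(S) = {$, a, f}. Thus FOLLOW(F) = {$, a, f}.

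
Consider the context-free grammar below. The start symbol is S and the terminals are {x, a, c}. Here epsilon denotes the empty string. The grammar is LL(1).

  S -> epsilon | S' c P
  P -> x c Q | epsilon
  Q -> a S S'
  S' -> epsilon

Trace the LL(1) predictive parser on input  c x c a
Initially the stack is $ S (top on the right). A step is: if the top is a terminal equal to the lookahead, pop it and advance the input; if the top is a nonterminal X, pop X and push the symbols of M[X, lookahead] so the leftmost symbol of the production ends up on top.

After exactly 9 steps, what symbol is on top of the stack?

S'

step 1: stack=$ S  input=c x c a $  — expand S -> S' c P
step 2: stack=$ P c S'  input=c x c a $  — expand S' -> epsilon
step 3: stack=$ P c  input=c x c a $  — match c
step 4: stack=$ P  input=x c a $  — expand P -> x c Q
step 5: stack=$ Q c x  input=x c a $  — match x
step 6: stack=$ Q c  input=c a $  — match c
step 7: stack=$ Q  input=a $  — expand Q -> a S S'
step 8: stack=$ S' S a  input=a $  — match a
step 9: stack=$ S' S  input=$  — expand S -> epsilon
Stack after step 9: $ S' (top = S').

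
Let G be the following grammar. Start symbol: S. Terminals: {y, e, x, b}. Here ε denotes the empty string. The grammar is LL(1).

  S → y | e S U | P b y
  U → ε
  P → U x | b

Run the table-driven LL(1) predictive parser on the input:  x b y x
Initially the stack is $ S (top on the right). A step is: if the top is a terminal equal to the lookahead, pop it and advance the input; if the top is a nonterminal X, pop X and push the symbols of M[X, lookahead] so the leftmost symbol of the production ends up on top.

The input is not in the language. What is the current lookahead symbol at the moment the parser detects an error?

     Stack      Input      Action
  1  $ S        x b y x $  expand S → P b y
  2  $ y b P    x b y x $  expand P → U x
  3  $ y b x U  x b y x $  expand U → ε
  4  $ y b x    x b y x $  match x
  5  $ y b      b y x $    match b
  6  $ y        y x $      match y
  7  $          x $        error: stack empty but input remains

x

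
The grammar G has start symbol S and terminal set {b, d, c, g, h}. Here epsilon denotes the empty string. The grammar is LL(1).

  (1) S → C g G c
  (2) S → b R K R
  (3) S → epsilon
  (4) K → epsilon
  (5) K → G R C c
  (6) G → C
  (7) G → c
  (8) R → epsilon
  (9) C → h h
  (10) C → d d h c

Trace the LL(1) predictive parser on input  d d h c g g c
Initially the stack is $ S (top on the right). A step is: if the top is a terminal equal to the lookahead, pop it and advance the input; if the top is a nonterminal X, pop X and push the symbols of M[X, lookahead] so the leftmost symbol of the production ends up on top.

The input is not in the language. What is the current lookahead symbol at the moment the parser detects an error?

g

step 1: stack=$ S  input=d d h c g g c $  — expand S → C g G c
step 2: stack=$ c G g C  input=d d h c g g c $  — expand C → d d h c
step 3: stack=$ c G g c h d d  input=d d h c g g c $  — match d
step 4: stack=$ c G g c h d  input=d h c g g c $  — match d
step 5: stack=$ c G g c h  input=h c g g c $  — match h
step 6: stack=$ c G g c  input=c g g c $  — match c
step 7: stack=$ c G g  input=g g c $  — match g
step 8: stack=$ c G  input=g c $  — error: M[G, g] is empty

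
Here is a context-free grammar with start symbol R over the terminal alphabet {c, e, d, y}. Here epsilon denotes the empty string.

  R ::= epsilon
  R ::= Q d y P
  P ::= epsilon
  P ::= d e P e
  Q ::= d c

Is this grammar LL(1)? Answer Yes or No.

FIRST(R) = {epsilon, d}
FIRST(P) = {epsilon, d}
FIRST(Q) = {d}
FOLLOW(R) = {$}
FOLLOW(P) = {$, e}
FOLLOW(Q) = {d}
Each cell of M receives at most one production.

Yes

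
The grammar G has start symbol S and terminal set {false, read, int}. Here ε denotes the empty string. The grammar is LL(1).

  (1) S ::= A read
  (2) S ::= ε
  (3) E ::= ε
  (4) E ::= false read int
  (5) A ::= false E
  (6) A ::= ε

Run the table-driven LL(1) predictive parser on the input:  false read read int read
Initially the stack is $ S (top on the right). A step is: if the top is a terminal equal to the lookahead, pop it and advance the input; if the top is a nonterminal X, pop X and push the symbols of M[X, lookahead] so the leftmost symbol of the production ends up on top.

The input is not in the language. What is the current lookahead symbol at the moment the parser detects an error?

     Stack           Input                       Action
  1  $ S             false read read int read $  expand S ::= A read
  2  $ read A        false read read int read $  expand A ::= false E
  3  $ read E false  false read read int read $  match false
  4  $ read E        read read int read $        expand E ::= ε
  5  $ read          read read int read $        match read
  6  $               read int read $             error: stack empty but input remains

read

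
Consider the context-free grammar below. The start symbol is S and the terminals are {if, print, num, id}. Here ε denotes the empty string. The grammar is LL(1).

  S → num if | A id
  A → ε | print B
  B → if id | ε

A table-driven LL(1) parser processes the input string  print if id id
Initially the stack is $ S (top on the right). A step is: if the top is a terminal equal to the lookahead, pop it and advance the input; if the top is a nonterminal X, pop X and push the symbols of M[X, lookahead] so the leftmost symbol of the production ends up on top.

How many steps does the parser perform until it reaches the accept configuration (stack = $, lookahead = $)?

     Stack         Input             Action
  1  $ S           print if id id $  expand S → A id
  2  $ id A        print if id id $  expand A → print B
  3  $ id B print  print if id id $  match print
  4  $ id B        if id id $        expand B → if id
  5  $ id id if    if id id $        match if
  6  $ id id       id id $           match id
  7  $ id          id $              match id
Accept reached after 7 steps.

7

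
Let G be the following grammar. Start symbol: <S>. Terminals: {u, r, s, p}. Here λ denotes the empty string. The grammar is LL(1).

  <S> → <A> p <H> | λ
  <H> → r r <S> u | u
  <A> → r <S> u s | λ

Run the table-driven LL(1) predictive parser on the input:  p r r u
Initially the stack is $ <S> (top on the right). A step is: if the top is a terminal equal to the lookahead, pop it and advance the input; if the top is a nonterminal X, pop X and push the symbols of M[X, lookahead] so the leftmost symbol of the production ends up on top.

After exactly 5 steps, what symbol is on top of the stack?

r

     Stack        Input      Action
  1  $ <S>        p r r u $  expand <S> → <A> p <H>
  2  $ <H> p <A>  p r r u $  expand <A> → λ
  3  $ <H> p      p r r u $  match p
  4  $ <H>        r r u $    expand <H> → r r <S> u
  5  $ u <S> r r  r r u $    match r
Stack after step 5: $ u <S> r (top = r).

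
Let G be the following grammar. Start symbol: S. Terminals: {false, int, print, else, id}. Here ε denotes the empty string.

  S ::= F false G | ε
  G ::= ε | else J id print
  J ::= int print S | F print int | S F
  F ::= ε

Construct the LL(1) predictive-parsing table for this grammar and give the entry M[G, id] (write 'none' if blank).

FIRST(G) = {ε, else}
FIRST(F) = {ε}
FIRST(S) = {ε, false}  (via F false G)
FIRST(J) = {ε, false, int, print}  (via F print int, S F)
FOLLOW(S) includes $ since S is the start symbol.
FOLLOW(S): in J::=int print S, the suffix after S is empty, so FOLLOW(S) ⊇ FOLLOW(J) = {id}; in J::=S F, S is followed by F with FIRST {ε}; in J::=S F, the suffix after S is nullable, so FOLLOW(S) ⊇ FOLLOW(J) = {id}. Thus FOLLOW(S) = {$, id}.
FOLLOW(G): in S::=F false G, the suffix after G is empty, so FOLLOW(G) ⊇ FOLLOW(S) = {$, id}. Thus FOLLOW(G) = {$, id}.
For G ::= ε: FIRST(ε) = {ε}, so it goes in M[G, t] for t ∈ {}; since ε ∈ FIRST, also for every t ∈ FOLLOW(G) = {$, id}.
For G ::= else J id print: FIRST(else J id print) = {else}, so it goes in M[G, t] for t ∈ {else}.

G ::= ε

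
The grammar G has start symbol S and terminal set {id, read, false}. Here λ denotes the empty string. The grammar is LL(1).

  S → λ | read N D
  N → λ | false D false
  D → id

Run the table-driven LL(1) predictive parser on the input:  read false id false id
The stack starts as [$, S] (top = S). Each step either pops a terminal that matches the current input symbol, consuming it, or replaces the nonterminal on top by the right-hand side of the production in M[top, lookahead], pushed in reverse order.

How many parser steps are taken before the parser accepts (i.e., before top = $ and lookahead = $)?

9

step 1: stack=$ S  input=read false id false id $  — expand S → read N D
step 2: stack=$ D N read  input=read false id false id $  — match read
step 3: stack=$ D N  input=false id false id $  — expand N → false D false
step 4: stack=$ D false D false  input=false id false id $  — match false
step 5: stack=$ D false D  input=id false id $  — expand D → id
step 6: stack=$ D false id  input=id false id $  — match id
step 7: stack=$ D false  input=false id $  — match false
step 8: stack=$ D  input=id $  — expand D → id
step 9: stack=$ id  input=id $  — match id
Accept reached after 9 steps.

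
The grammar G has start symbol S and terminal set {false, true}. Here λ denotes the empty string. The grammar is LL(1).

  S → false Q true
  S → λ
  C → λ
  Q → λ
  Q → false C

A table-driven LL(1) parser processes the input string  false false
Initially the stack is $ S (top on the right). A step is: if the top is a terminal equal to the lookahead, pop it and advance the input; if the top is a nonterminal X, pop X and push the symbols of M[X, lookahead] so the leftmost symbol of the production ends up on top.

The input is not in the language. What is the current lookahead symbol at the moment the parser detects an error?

$

step 1: stack=$ S  input=false false $  — expand S → false Q true
step 2: stack=$ true Q false  input=false false $  — match false
step 3: stack=$ true Q  input=false $  — expand Q → false C
step 4: stack=$ true C false  input=false $  — match false
step 5: stack=$ true C  input=$  — error: M[C, $] is empty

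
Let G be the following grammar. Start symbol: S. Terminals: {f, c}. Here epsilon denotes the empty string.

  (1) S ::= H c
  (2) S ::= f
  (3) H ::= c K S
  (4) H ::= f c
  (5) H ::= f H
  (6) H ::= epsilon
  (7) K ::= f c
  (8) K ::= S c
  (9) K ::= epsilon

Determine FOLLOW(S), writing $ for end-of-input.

FIRST(H) = {epsilon, c, f}
FIRST(S) = {c, f}  (via H c)
FIRST(K) = {epsilon, c, f}  (via S c)
FOLLOW(S) includes $ since S is the start symbol.
FOLLOW(H): in S::=H c, H is followed by c with FIRST {c}; in H::=f H, the suffix after H is empty (adds nothing new). Thus FOLLOW(H) = {c}.
FOLLOW(S): in H::=c K S, the suffix after S is empty, so FOLLOW(S) ⊇ FOLLOW(H) = {c}; in K::=S c, S is followed by c with FIRST {c}. Thus FOLLOW(S) = {$, c}.
FOLLOW(K): in H::=c K S, K is followed by S with FIRST {c, f}. Thus FOLLOW(K) = {c, f}.

{$, c}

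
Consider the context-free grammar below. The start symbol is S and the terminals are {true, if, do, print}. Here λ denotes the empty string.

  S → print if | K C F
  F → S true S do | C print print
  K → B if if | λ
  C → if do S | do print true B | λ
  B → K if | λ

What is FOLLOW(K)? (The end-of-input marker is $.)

FIRST(C) = {λ, do, if}
FIRST(S) = {do, if, print}  (via K C F)
FIRST(F) = {do, if, print}  (via S true S do, C print print)
FIRST(K) = {λ, if}  (via B if if)
FIRST(B) = {λ, if}  (via K if)
FOLLOW(S) includes $ since S is the start symbol.
FOLLOW(K): in S→K C F, K is followed by C F with FIRST {do, if, print}; in B→K if, K is followed by if with FIRST {if}. Thus FOLLOW(K) = {do, if, print}.
FOLLOW(C): in S→K C F, C is followed by F with FIRST {do, if, print}; in F→C print print, C is followed by print print with FIRST {print}. Thus FOLLOW(C) = {do, if, print}.
FOLLOW(S): in F→S true S do (occurrence 1), S is followed by true S do with FIRST {true}; in F→S true S do (occurrence 2), S is followed by do with FIRST {do}; in C→if do S, the suffix after S is empty, so FOLLOW(S) ⊇ FOLLOW(C) = {do, if, print}. Thus FOLLOW(S) = {$, do, if, print, true}.
FOLLOW(F): in S→K C F, the suffix after F is empty, so FOLLOW(F) ⊇ FOLLOW(S) = {$, do, if, print, true}. Thus FOLLOW(F) = {$, do, if, print, true}.
FOLLOW(B): in K→B if if, B is followed by if if with FIRST {if}; in C→do print true B, the suffix after B is empty, so FOLLOW(B) ⊇ FOLLOW(C) = {do, if, print}. Thus FOLLOW(B) = {do, if, print}.

{do, if, print}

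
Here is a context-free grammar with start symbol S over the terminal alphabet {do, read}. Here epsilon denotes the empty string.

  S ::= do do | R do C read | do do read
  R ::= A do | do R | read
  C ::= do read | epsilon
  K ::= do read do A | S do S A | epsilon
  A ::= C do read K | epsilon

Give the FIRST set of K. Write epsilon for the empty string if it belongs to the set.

{epsilon, do, read}

FIRST(C): from C::=do read we get {do}; from C::=epsilon we get {epsilon}. So FIRST(C) = {epsilon, do}.
FIRST(A): from A::=C do read K we get {do}; from A::=epsilon we get {epsilon}. So FIRST(A) = {epsilon, do}.
FIRST(R): from R::=A do we get {do}; from R::=do R we get {do}; from R::=read we get {read}. So FIRST(R) = {do, read}.
FIRST(S): from S::=do do we get {do}; from S::=R do C read we get {do, read}; from S::=do do read we get {do}. So FIRST(S) = {do, read}.
FIRST(K): from K::=do read do A we get {do}; from K::=S do S A we get {do, read}; from K::=epsilon we get {epsilon}. So FIRST(K) = {epsilon, do, read}.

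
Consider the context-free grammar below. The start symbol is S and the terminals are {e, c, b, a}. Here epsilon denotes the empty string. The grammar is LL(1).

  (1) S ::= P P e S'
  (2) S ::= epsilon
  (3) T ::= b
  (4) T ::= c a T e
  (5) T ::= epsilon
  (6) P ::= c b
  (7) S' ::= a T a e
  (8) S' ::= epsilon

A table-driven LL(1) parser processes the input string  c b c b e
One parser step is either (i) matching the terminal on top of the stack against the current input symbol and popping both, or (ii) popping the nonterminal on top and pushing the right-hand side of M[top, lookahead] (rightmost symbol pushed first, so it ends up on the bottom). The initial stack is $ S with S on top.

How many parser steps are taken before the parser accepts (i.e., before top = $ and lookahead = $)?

     Stack         Input        Action
  1  $ S           c b c b e $  expand S ::= P P e S'
  2  $ S' e P P    c b c b e $  expand P ::= c b
  3  $ S' e P b c  c b c b e $  match c
  4  $ S' e P b    b c b e $    match b
  5  $ S' e P      c b e $      expand P ::= c b
  6  $ S' e b c    c b e $      match c
  7  $ S' e b      b e $        match b
  8  $ S' e        e $          match e
  9  $ S'          $            expand S' ::= epsilon
Accept reached after 9 steps.

9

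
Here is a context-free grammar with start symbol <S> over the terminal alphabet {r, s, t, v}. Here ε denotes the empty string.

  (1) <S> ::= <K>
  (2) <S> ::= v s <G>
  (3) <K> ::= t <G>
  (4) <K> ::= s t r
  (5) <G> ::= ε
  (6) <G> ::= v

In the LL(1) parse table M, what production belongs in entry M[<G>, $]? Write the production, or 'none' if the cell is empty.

FIRST(<K>): from <K>::=t <G> we get {t}; from <K>::=s t r we get {s}. So FIRST(<K>) = {s, t}.
FIRST(<G>): from <G>::=ε we get {ε}; from <G>::=v we get {v}. So FIRST(<G>) = {ε, v}.
FIRST(<S>): from <S>::=<K> we get {s, t}; from <S>::=v s <G> we get {v}. So FIRST(<S>) = {s, t, v}.
FOLLOW(<S>) includes $ since <S> is the start symbol.
FOLLOW(<S>): <S> appears on no right-hand side. Thus FOLLOW(<S>) = {$}.
FOLLOW(<K>): in <S>::=<K>, the suffix after <K> is empty, so FOLLOW(<K>) ⊇ FOLLOW(<S>) = {$}. Thus FOLLOW(<K>) = {$}.
FOLLOW(<G>): in <S>::=v s <G>, the suffix after <G> is empty, so FOLLOW(<G>) ⊇ FOLLOW(<S>) = {$}; in <K>::=t <G>, the suffix after <G> is empty, so FOLLOW(<G>) ⊇ FOLLOW(<K>) = {$}. Thus FOLLOW(<G>) = {$}.
For <G> ::= ε: FIRST(ε) = {ε}, so it goes in M[<G>, t] for t ∈ {}; since ε ∈ FIRST, also for every t ∈ FOLLOW(<G>) = {$}.
For <G> ::= v: FIRST(v) = {v}, so it goes in M[<G>, t] for t ∈ {v}.

<G> ::= ε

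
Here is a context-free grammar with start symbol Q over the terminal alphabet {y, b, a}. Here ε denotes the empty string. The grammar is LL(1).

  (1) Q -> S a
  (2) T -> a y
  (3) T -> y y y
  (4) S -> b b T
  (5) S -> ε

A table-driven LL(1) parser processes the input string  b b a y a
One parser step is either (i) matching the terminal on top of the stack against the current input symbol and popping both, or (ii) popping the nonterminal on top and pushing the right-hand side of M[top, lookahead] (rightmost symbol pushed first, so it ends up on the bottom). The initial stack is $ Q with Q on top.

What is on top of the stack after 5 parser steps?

a

step 1: stack=$ Q  input=b b a y a $  — expand Q -> S a
step 2: stack=$ a S  input=b b a y a $  — expand S -> b b T
step 3: stack=$ a T b b  input=b b a y a $  — match b
step 4: stack=$ a T b  input=b a y a $  — match b
step 5: stack=$ a T  input=a y a $  — expand T -> a y
Stack after step 5: $ a y a (top = a).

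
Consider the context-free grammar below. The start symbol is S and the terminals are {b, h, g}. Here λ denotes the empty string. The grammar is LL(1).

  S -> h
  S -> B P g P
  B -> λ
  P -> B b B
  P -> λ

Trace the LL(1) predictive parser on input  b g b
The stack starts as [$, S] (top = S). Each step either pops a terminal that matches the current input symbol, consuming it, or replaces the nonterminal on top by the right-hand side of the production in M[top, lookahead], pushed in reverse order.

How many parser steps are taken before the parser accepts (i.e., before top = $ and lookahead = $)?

      Stack        Input    Action
   1  $ S          b g b $  expand S -> B P g P
   2  $ P g P B    b g b $  expand B -> λ
   3  $ P g P      b g b $  expand P -> B b B
   4  $ P g B b B  b g b $  expand B -> λ
   5  $ P g B b    b g b $  match b
   6  $ P g B      g b $    expand B -> λ
   7  $ P g        g b $    match g
   8  $ P          b $      expand P -> B b B
   9  $ B b B      b $      expand B -> λ
  10  $ B b        b $      match b
  11  $ B          $        expand B -> λ
Accept reached after 11 steps.

11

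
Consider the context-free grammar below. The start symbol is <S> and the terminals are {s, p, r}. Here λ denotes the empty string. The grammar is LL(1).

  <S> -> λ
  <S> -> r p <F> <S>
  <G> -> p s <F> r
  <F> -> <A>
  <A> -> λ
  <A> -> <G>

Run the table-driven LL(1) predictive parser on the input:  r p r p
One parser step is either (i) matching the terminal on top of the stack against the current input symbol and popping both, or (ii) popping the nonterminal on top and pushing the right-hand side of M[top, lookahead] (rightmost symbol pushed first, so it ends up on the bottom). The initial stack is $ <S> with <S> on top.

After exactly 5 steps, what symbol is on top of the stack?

<S>

step 1: stack=$ <S>  input=r p r p $  — expand <S> -> r p <F> <S>
step 2: stack=$ <S> <F> p r  input=r p r p $  — match r
step 3: stack=$ <S> <F> p  input=p r p $  — match p
step 4: stack=$ <S> <F>  input=r p $  — expand <F> -> <A>
step 5: stack=$ <S> <A>  input=r p $  — expand <A> -> λ
Stack after step 5: $ <S> (top = <S>).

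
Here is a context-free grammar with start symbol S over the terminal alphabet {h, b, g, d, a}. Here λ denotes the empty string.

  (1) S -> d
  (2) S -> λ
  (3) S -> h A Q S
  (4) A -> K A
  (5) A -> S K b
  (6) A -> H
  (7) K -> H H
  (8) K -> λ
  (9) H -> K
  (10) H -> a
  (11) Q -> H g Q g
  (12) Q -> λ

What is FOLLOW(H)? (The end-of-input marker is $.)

{$, a, b, d, g, h}

FIRST(S): from S->d we get {d}; from S->λ we get {λ}; from S->h A Q S we get {h}. So FIRST(S) = {λ, d, h}.
FIRST(A): from A->K A we get {λ, a, b, d, h}; from A->S K b we get {a, b, d, h}; from A->H we get {λ, a}. So FIRST(A) = {λ, a, b, d, h}.
FIRST(K): from K->H H we get {λ, a}; from K->λ we get {λ}. So FIRST(K) = {λ, a}.
FIRST(H): from H->K we get {λ, a}; from H->a we get {a}. So FIRST(H) = {λ, a}.
FIRST(Q): from Q->H g Q g we get {a, g}; from Q->λ we get {λ}. So FIRST(Q) = {λ, a, g}.
FOLLOW(S) includes $ since S is the start symbol.
FOLLOW(S): in S->h A Q S, the suffix after S is empty (adds nothing new); in A->S K b, S is followed by K b with FIRST {a, b}. Thus FOLLOW(S) = {$, a, b}.
FOLLOW(A): in S->h A Q S, A is followed by Q S with FIRST {λ, a, d, g, h}; in S->h A Q S, the suffix after A is nullable, so FOLLOW(A) ⊇ FOLLOW(S) = {$, a, b}; in A->K A, the suffix after A is empty (adds nothing new). Thus FOLLOW(A) = {$, a, b, d, g, h}.
FOLLOW(Q): in S->h A Q S, Q is followed by S with FIRST {λ, d, h}; in S->h A Q S, the suffix after Q is nullable, so FOLLOW(Q) ⊇ FOLLOW(S) = {$, a, b}; in Q->H g Q g, Q is followed by g with FIRST {g}. Thus FOLLOW(Q) = {$, a, b, d, g, h}.
FOLLOW(K): in A->K A, K is followed by A with FIRST {λ, a, b, d, h}; in A->K A, the suffix after K is nullable, so FOLLOW(K) ⊇ FOLLOW(A) = {$, a, b, d, g, h}; in A->S K b, K is followed by b with FIRST {b}; in H->K, the suffix after K is empty, so FOLLOW(K) ⊇ FOLLOW(H) = {$, a, b, d, g, h}. Thus FOLLOW(K) = {$, a, b, d, g, h}.
FOLLOW(H): in A->H, the suffix after H is empty, so FOLLOW(H) ⊇ FOLLOW(A) = {$, a, b, d, g, h}; in K->H H (occurrence 1), H is followed by H with FIRST {λ, a}; in K->H H (occurrence 1), the suffix after H is nullable, so FOLLOW(H) ⊇ FOLLOW(K) = {$, a, b, d, g, h}; in K->H H (occurrence 2), the suffix after H is empty, so FOLLOW(H) ⊇ FOLLOW(K) = {$, a, b, d, g, h}; in Q->H g Q g, H is followed by g Q g with FIRST {g}. Thus FOLLOW(H) = {$, a, b, d, g, h}.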